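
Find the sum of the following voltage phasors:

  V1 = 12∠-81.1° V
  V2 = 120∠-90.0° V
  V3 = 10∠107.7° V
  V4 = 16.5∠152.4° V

Step 1 — Convert each phasor to rectangular form:
  V1 = 12·(cos(-81.1°) + j·sin(-81.1°)) = 1.857 - j11.86 V
  V2 = 120·(cos(-90.0°) + j·sin(-90.0°)) = 0 - j120 V
  V3 = 10·(cos(107.7°) + j·sin(107.7°)) = -3.04 + j9.527 V
  V4 = 16.5·(cos(152.4°) + j·sin(152.4°)) = -14.62 + j7.644 V
Step 2 — Sum components: V_total = -15.81 - j114.7 V.
Step 3 — Convert to polar: |V_total| = 115.8 V, ∠V_total = -97.8°.

V_total = 115.8∠-97.8° V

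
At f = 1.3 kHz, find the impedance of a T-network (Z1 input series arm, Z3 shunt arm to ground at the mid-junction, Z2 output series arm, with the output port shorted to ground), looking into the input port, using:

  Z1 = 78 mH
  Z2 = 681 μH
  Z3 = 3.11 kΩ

Step 1 — Angular frequency: ω = 2π·f = 2π·1300 = 8168 rad/s.
Step 2 — Component impedances:
  Z1: Z = jωL = j·8168·0.078 = 0 + j637.1 Ω
  Z2: Z = jωL = j·8168·0.000681 = 0 + j5.563 Ω
  Z3: Z = R = 3110 Ω
Step 3 — With the output port shorted to ground, the output series arm Z2 runs from the junction to ground; the shunt arm Z3 also runs from the junction to ground. They appear in parallel: Z3 || Z2 = 0.009949 + j5.562 Ω.
Step 4 — Series with input arm Z1: Z_in = Z1 + (Z3 || Z2) = 0.009949 + j642.7 Ω = 642.7∠90.0° Ω.

Z = 0.009949 + j642.7 Ω = 642.7∠90.0° Ω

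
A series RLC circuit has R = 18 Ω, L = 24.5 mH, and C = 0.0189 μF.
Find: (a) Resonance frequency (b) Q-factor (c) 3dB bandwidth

Step 1 — Resonance: ω₀ = 1/√(LC) = 1/√(0.0245·1.89e-08) = 4.647e+04 rad/s.
Step 2 — f₀ = ω₀/(2π) = 7396 Hz.
Step 3 — Series Q: Q = ω₀L/R = 4.647e+04·0.0245/18 = 63.25.
Step 4 — Bandwidth: Δω = ω₀/Q = 734.7 rad/s; BW = Δω/(2π) = 116.9 Hz.

(a) f₀ = 7396 Hz  (b) Q = 63.25  (c) BW = 116.9 Hz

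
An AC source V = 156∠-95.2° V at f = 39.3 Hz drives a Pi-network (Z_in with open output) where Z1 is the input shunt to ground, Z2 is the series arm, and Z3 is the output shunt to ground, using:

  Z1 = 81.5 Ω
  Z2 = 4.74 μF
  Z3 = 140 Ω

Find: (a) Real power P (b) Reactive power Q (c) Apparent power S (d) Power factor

Step 1 — Angular frequency: ω = 2π·f = 2π·39.3 = 246.9 rad/s.
Step 2 — Component impedances:
  Z1: Z = R = 81.5 Ω
  Z2: Z = 1/(jωC) = -j/(ω·C) = 0 - j854.4 Ω
  Z3: Z = R = 140 Ω
Step 3 — With open output, the series arm Z2 and the output shunt Z3 appear in series to ground: Z2 + Z3 = 140 - j854.4 Ω.
Step 4 — Parallel with input shunt Z1: Z_in = Z1 || (Z2 + Z3) = 79.61 - j7.285 Ω = 79.94∠-5.2° Ω.
Step 5 — Source phasor: V = 156∠-95.2° V = -14.14 - j155.4 V.
Step 6 — Current: I = V / Z = 0.0009615 - j1.951 A = 1.951∠-90.0° A.
Step 7 — Complex power: S = V·I* = 303.1 - j27.74 VA.
Step 8 — Real power: P = Re(S) = 303.1 W.
Step 9 — Reactive power: Q = Im(S) = -27.74 VAR.
Step 10 — Apparent power: |S| = 304.4 VA.
Step 11 — Power factor: PF = P/|S| = 0.9958 (leading).

(a) P = 303.1 W  (b) Q = -27.74 VAR  (c) S = 304.4 VA  (d) PF = 0.9958 (leading)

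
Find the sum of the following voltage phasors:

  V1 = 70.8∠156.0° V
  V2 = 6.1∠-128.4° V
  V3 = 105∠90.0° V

Step 1 — Convert each phasor to rectangular form:
  V1 = 70.8·(cos(156.0°) + j·sin(156.0°)) = -64.68 + j28.8 V
  V2 = 6.1·(cos(-128.4°) + j·sin(-128.4°)) = -3.789 - j4.781 V
  V3 = 105·(cos(90.0°) + j·sin(90.0°)) = 0 + j105 V
Step 2 — Sum components: V_total = -68.47 + j129 V.
Step 3 — Convert to polar: |V_total| = 146.1 V, ∠V_total = 118.0°.

V_total = 146.1∠118.0° V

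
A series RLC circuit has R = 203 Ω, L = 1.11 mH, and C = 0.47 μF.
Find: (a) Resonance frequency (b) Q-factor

Step 1 — Resonance condition Im(Z)=0 gives ω₀ = 1/√(LC).
Step 2 — ω₀ = 1/√(0.00111·4.7e-07) = 4.378e+04 rad/s.
Step 3 — f₀ = ω₀/(2π) = 6968 Hz.
Step 4 — Series Q: Q = ω₀L/R = 4.378e+04·0.00111/203 = 0.2394.

(a) f₀ = 6968 Hz  (b) Q = 0.2394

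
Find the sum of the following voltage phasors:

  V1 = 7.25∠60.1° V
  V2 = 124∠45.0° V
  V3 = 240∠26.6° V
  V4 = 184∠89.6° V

Step 1 — Convert each phasor to rectangular form:
  V1 = 7.25·(cos(60.1°) + j·sin(60.1°)) = 3.614 + j6.285 V
  V2 = 124·(cos(45.0°) + j·sin(45.0°)) = 87.68 + j87.68 V
  V3 = 240·(cos(26.6°) + j·sin(26.6°)) = 214.6 + j107.5 V
  V4 = 184·(cos(89.6°) + j·sin(89.6°)) = 1.285 + j184 V
Step 2 — Sum components: V_total = 307.2 + j385.4 V.
Step 3 — Convert to polar: |V_total| = 492.9 V, ∠V_total = 51.4°.

V_total = 492.9∠51.4° V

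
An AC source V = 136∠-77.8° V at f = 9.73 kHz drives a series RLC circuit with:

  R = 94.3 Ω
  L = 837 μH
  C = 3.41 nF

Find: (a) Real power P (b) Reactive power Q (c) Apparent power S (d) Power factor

Step 1 — Angular frequency: ω = 2π·f = 2π·9730 = 6.114e+04 rad/s.
Step 2 — Component impedances:
  R: Z = R = 94.3 Ω
  L: Z = jωL = j·6.114e+04·0.000837 = 0 + j51.17 Ω
  C: Z = 1/(jωC) = -j/(ω·C) = 0 - j4797 Ω
Step 3 — Series combination: Z_total = R + L + C = 94.3 - j4746 Ω = 4747∠-88.9° Ω.
Step 4 — Source phasor: V = 136∠-77.8° V = 28.74 - j132.9 V.
Step 5 — Current: I = V / Z = 0.02812 + j0.005497 A = 0.02865∠11.1° A.
Step 6 — Complex power: S = V·I* = 0.07742 - j3.896 VA.
Step 7 — Real power: P = Re(S) = 0.07742 W.
Step 8 — Reactive power: Q = Im(S) = -3.896 VAR.
Step 9 — Apparent power: |S| = 3.897 VA.
Step 10 — Power factor: PF = P/|S| = 0.01987 (leading).

(a) P = 0.07742 W  (b) Q = -3.896 VAR  (c) S = 3.897 VA  (d) PF = 0.01987 (leading)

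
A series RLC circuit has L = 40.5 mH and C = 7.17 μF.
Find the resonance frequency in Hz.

Step 1 — Resonance condition Im(Z)=0 gives ω₀ = 1/√(LC).
Step 2 — ω₀ = 1/√(0.0405·7.17e-06) = 1856 rad/s.
Step 3 — f₀ = ω₀/(2π) = 295.3 Hz.

f₀ = 295.3 Hz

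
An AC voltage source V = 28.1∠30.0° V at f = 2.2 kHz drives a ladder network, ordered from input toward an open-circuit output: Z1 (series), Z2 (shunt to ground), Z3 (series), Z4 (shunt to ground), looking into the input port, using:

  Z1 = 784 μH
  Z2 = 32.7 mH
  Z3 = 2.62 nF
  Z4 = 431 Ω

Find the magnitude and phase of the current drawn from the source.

Step 1 — Angular frequency: ω = 2π·f = 2π·2200 = 1.382e+04 rad/s.
Step 2 — Component impedances:
  Z1: Z = jωL = j·1.382e+04·0.000784 = 0 + j10.84 Ω
  Z2: Z = jωL = j·1.382e+04·0.0327 = 0 + j452 Ω
  Z3: Z = 1/(jωC) = -j/(ω·C) = 0 - j2.761e+04 Ω
  Z4: Z = R = 431 Ω
Step 3 — Ladder network (open output): work backward from the far end, alternating series and parallel combinations. Z_in = 0.1193 + j470.4 Ω = 470.4∠90.0° Ω.
Step 4 — Source phasor: V = 28.1∠30.0° V = 24.34 + j14.05 V.
Step 5 — Ohm's law: I = V / Z_total = (24.34 + j14.05) / (0.1193 + j470.4) = 0.02988 - j0.05173 A.
Step 6 — Convert to polar: |I| = 0.05974 A, ∠I = -60.0°.

I = 0.05974∠-60.0° A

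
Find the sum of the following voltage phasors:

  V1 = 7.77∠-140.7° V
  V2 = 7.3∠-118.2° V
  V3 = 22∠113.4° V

Step 1 — Convert each phasor to rectangular form:
  V1 = 7.77·(cos(-140.7°) + j·sin(-140.7°)) = -6.013 - j4.921 V
  V2 = 7.3·(cos(-118.2°) + j·sin(-118.2°)) = -3.45 - j6.434 V
  V3 = 22·(cos(113.4°) + j·sin(113.4°)) = -8.737 + j20.19 V
Step 2 — Sum components: V_total = -18.2 + j8.836 V.
Step 3 — Convert to polar: |V_total| = 20.23 V, ∠V_total = 154.1°.

V_total = 20.23∠154.1° V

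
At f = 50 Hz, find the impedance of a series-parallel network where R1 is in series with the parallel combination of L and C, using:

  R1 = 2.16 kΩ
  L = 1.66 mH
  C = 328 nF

Step 1 — Angular frequency: ω = 2π·f = 2π·50 = 314.2 rad/s.
Step 2 — Component impedances:
  R1: Z = R = 2160 Ω
  L: Z = jωL = j·314.2·0.00166 = 0 + j0.5215 Ω
  C: Z = 1/(jωC) = -j/(ω·C) = 0 - j9705 Ω
Step 3 — Parallel branch: L || C = 1/(1/L + 1/C) = 0 + j0.5215 Ω.
Step 4 — Series with R1: Z_total = R1 + (L || C) = 2160 + j0.5215 Ω = 2160∠0.0° Ω.

Z = 2160 + j0.5215 Ω = 2160∠0.0° Ω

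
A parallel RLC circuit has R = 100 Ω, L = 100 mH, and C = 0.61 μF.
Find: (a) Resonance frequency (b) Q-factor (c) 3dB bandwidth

Step 1 — Resonance: ω₀ = 1/√(LC) = 1/√(0.1·6.1e-07) = 4049 rad/s.
Step 2 — f₀ = ω₀/(2π) = 644.4 Hz.
Step 3 — Parallel Q: Q = R/(ω₀L) = 100/(4049·0.1) = 0.247.
Step 4 — Bandwidth: Δω = ω₀/Q = 1.639e+04 rad/s; BW = Δω/(2π) = 2609 Hz.

(a) f₀ = 644.4 Hz  (b) Q = 0.247  (c) BW = 2609 Hz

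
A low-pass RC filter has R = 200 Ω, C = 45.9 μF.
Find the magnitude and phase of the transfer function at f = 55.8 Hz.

Step 1 — Angular frequency: ω = 2π·55.8 = 350.6 rad/s.
Step 2 — Transfer function: H(jω) = 1/(1 + jωRC).
Step 3 — Denominator: 1 + jωRC = 1 + j·350.6·200·4.59e-05 = 1 + j3.219.
Step 4 — H = 0.08804 - j0.2833.
Step 5 — Magnitude: |H| = 0.2967 (-10.6 dB); phase: φ = -72.7°.

|H| = 0.2967 (-10.6 dB), φ = -72.7°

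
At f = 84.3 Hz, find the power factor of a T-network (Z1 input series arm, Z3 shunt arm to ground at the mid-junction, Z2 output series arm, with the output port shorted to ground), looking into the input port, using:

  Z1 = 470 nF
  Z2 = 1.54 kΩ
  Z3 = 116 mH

Step 1 — Angular frequency: ω = 2π·f = 2π·84.3 = 529.7 rad/s.
Step 2 — Component impedances:
  Z1: Z = 1/(jωC) = -j/(ω·C) = 0 - j4017 Ω
  Z2: Z = R = 1540 Ω
  Z3: Z = jωL = j·529.7·0.116 = 0 + j61.44 Ω
Step 3 — With the output port shorted to ground, the output series arm Z2 runs from the junction to ground; the shunt arm Z3 also runs from the junction to ground. They appear in parallel: Z3 || Z2 = 2.447 + j61.34 Ω.
Step 4 — Series with input arm Z1: Z_in = Z1 + (Z3 || Z2) = 2.447 - j3956 Ω = 3956∠-90.0° Ω.
Step 5 — Power factor: PF = cos(φ) = Re(Z)/|Z| = 2.4475/3955.6 = 0.0006187.
Step 6 — Type: Im(Z) = -3956 ⇒ leading (phase φ = -90.0°).

PF = 0.0006187 (leading, φ = -90.0°)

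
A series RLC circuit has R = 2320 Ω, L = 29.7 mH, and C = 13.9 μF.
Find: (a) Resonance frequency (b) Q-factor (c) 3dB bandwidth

Step 1 — Resonance: ω₀ = 1/√(LC) = 1/√(0.0297·1.39e-05) = 1556 rad/s.
Step 2 — f₀ = ω₀/(2π) = 247.7 Hz.
Step 3 — Series Q: Q = ω₀L/R = 1556·0.0297/2320 = 0.01992.
Step 4 — Bandwidth: Δω = ω₀/Q = 7.811e+04 rad/s; BW = Δω/(2π) = 1.243e+04 Hz.

(a) f₀ = 247.7 Hz  (b) Q = 0.01992  (c) BW = 1.243e+04 Hz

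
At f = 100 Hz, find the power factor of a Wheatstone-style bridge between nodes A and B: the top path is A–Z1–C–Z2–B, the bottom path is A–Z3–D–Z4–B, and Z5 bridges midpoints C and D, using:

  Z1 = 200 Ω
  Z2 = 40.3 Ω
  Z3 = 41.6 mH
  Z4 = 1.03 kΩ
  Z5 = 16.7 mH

Step 1 — Angular frequency: ω = 2π·f = 2π·100 = 628.3 rad/s.
Step 2 — Component impedances:
  Z1: Z = R = 200 Ω
  Z2: Z = R = 40.3 Ω
  Z3: Z = jωL = j·628.3·0.0416 = 0 + j26.14 Ω
  Z4: Z = R = 1030 Ω
  Z5: Z = jωL = j·628.3·0.0167 = 0 + j10.49 Ω
Step 3 — Bridge requires nodal analysis (the Z5 bridge couples midpoints C and D, so the two paths cannot be reduced to a simple series/parallel combination). Setting node B to ground and injecting 1 A at node A, the 3-node admittance system at A, C, D solves to V_A = Z_AB = 45.22 + j34.66 Ω = 56.97∠37.5° Ω.
Step 4 — Power factor: PF = cos(φ) = Re(Z)/|Z| = 45.22/56.974 = 0.7937.
Step 5 — Type: Im(Z) = 34.66 ⇒ lagging (phase φ = 37.5°).

PF = 0.7937 (lagging, φ = 37.5°)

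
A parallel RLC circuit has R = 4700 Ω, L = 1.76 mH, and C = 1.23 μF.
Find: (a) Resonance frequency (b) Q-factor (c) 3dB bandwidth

Step 1 — Resonance: ω₀ = 1/√(LC) = 1/√(0.00176·1.23e-06) = 2.149e+04 rad/s.
Step 2 — f₀ = ω₀/(2π) = 3421 Hz.
Step 3 — Parallel Q: Q = R/(ω₀L) = 4700/(2.149e+04·0.00176) = 124.2.
Step 4 — Bandwidth: Δω = ω₀/Q = 173 rad/s; BW = Δω/(2π) = 27.53 Hz.

(a) f₀ = 3421 Hz  (b) Q = 124.2  (c) BW = 27.53 Hz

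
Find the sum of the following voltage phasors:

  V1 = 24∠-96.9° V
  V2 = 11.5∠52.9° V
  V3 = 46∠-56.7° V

Step 1 — Convert each phasor to rectangular form:
  V1 = 24·(cos(-96.9°) + j·sin(-96.9°)) = -2.883 - j23.83 V
  V2 = 11.5·(cos(52.9°) + j·sin(52.9°)) = 6.937 + j9.172 V
  V3 = 46·(cos(-56.7°) + j·sin(-56.7°)) = 25.26 - j38.45 V
Step 2 — Sum components: V_total = 29.31 - j53.1 V.
Step 3 — Convert to polar: |V_total| = 60.65 V, ∠V_total = -61.1°.

V_total = 60.65∠-61.1° V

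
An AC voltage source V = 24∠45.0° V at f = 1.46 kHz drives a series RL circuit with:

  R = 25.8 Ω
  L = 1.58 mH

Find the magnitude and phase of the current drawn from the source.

Step 1 — Angular frequency: ω = 2π·f = 2π·1460 = 9173 rad/s.
Step 2 — Component impedances:
  R: Z = R = 25.8 Ω
  L: Z = jωL = j·9173·0.00158 = 0 + j14.49 Ω
Step 3 — Series combination: Z_total = R + L = 25.8 + j14.49 Ω = 29.59∠29.3° Ω.
Step 4 — Source phasor: V = 24∠45.0° V = 16.97 + j16.97 V.
Step 5 — Ohm's law: I = V / Z_total = (16.97 + j16.97) / (25.8 + j14.49) = 0.7809 + j0.2191 A.
Step 6 — Convert to polar: |I| = 0.811 A, ∠I = 15.7°.

I = 0.811∠15.7° A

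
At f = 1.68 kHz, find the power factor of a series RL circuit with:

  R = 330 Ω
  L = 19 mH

Step 1 — Angular frequency: ω = 2π·f = 2π·1680 = 1.056e+04 rad/s.
Step 2 — Component impedances:
  R: Z = R = 330 Ω
  L: Z = jωL = j·1.056e+04·0.019 = 0 + j200.6 Ω
Step 3 — Series combination: Z_total = R + L = 330 + j200.6 Ω = 386.2∠31.3° Ω.
Step 4 — Power factor: PF = cos(φ) = Re(Z)/|Z| = 330/386.166 = 0.8546.
Step 5 — Type: Im(Z) = 200.6 ⇒ lagging (phase φ = 31.3°).

PF = 0.8546 (lagging, φ = 31.3°)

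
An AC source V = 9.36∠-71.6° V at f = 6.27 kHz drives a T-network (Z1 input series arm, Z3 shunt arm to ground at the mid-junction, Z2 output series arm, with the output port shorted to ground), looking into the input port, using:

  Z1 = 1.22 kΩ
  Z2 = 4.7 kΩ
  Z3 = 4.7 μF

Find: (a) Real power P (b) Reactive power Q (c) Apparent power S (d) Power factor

Step 1 — Angular frequency: ω = 2π·f = 2π·6270 = 3.94e+04 rad/s.
Step 2 — Component impedances:
  Z1: Z = R = 1220 Ω
  Z2: Z = R = 4700 Ω
  Z3: Z = 1/(jωC) = -j/(ω·C) = 0 - j5.401 Ω
Step 3 — With the output port shorted to ground, the output series arm Z2 runs from the junction to ground; the shunt arm Z3 also runs from the junction to ground. They appear in parallel: Z3 || Z2 = 0.006206 - j5.401 Ω.
Step 4 — Series with input arm Z1: Z_in = Z1 + (Z3 || Z2) = 1220 - j5.401 Ω = 1220∠-0.3° Ω.
Step 5 — Source phasor: V = 9.36∠-71.6° V = 2.954 - j8.881 V.
Step 6 — Current: I = V / Z = 0.002454 - j0.007269 A = 0.007672∠-71.3° A.
Step 7 — Complex power: S = V·I* = 0.07181 - j0.0003179 VA.
Step 8 — Real power: P = Re(S) = 0.07181 W.
Step 9 — Reactive power: Q = Im(S) = -0.0003179 VAR.
Step 10 — Apparent power: |S| = 0.07181 VA.
Step 11 — Power factor: PF = P/|S| = 1 (leading).

(a) P = 0.07181 W  (b) Q = -0.0003179 VAR  (c) S = 0.07181 VA  (d) PF = 1 (leading)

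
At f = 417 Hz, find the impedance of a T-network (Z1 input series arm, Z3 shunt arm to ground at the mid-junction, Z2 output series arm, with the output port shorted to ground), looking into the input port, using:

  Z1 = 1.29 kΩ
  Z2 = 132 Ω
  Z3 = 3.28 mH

Step 1 — Angular frequency: ω = 2π·f = 2π·417 = 2620 rad/s.
Step 2 — Component impedances:
  Z1: Z = R = 1290 Ω
  Z2: Z = R = 132 Ω
  Z3: Z = jωL = j·2620·0.00328 = 0 + j8.594 Ω
Step 3 — With the output port shorted to ground, the output series arm Z2 runs from the junction to ground; the shunt arm Z3 also runs from the junction to ground. They appear in parallel: Z3 || Z2 = 0.5571 + j8.558 Ω.
Step 4 — Series with input arm Z1: Z_in = Z1 + (Z3 || Z2) = 1291 + j8.558 Ω = 1291∠0.4° Ω.

Z = 1291 + j8.558 Ω = 1291∠0.4° Ω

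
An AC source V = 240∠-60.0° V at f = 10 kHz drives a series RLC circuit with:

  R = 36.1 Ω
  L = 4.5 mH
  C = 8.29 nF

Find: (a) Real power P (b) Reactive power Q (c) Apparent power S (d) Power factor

Step 1 — Angular frequency: ω = 2π·f = 2π·1e+04 = 6.283e+04 rad/s.
Step 2 — Component impedances:
  R: Z = R = 36.1 Ω
  L: Z = jωL = j·6.283e+04·0.0045 = 0 + j282.7 Ω
  C: Z = 1/(jωC) = -j/(ω·C) = 0 - j1920 Ω
Step 3 — Series combination: Z_total = R + L + C = 36.1 - j1637 Ω = 1637∠-88.7° Ω.
Step 4 — Source phasor: V = 240∠-60.0° V = 120 - j207.8 V.
Step 5 — Current: I = V / Z = 0.1285 + j0.07047 A = 0.1466∠28.7° A.
Step 6 — Complex power: S = V·I* = 0.7755 - j35.17 VA.
Step 7 — Real power: P = Re(S) = 0.7755 W.
Step 8 — Reactive power: Q = Im(S) = -35.17 VAR.
Step 9 — Apparent power: |S| = 35.18 VA.
Step 10 — Power factor: PF = P/|S| = 0.02205 (leading).

(a) P = 0.7755 W  (b) Q = -35.17 VAR  (c) S = 35.18 VA  (d) PF = 0.02205 (leading)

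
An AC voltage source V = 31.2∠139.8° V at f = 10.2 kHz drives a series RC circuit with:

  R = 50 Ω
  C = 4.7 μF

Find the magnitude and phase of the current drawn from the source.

Step 1 — Angular frequency: ω = 2π·f = 2π·1.02e+04 = 6.409e+04 rad/s.
Step 2 — Component impedances:
  R: Z = R = 50 Ω
  C: Z = 1/(jωC) = -j/(ω·C) = 0 - j3.32 Ω
Step 3 — Series combination: Z_total = R + C = 50 - j3.32 Ω = 50.11∠-3.8° Ω.
Step 4 — Source phasor: V = 31.2∠139.8° V = -23.83 + j20.14 V.
Step 5 — Ohm's law: I = V / Z_total = (-23.83 + j20.14) / (50 - j3.32) = -0.5011 + j0.3695 A.
Step 6 — Convert to polar: |I| = 0.6226 A, ∠I = 143.6°.

I = 0.6226∠143.6° A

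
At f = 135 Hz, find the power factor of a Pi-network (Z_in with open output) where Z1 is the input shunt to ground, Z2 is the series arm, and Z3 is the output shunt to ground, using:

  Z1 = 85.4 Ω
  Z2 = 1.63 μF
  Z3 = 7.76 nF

Step 1 — Angular frequency: ω = 2π·f = 2π·135 = 848.2 rad/s.
Step 2 — Component impedances:
  Z1: Z = R = 85.4 Ω
  Z2: Z = 1/(jωC) = -j/(ω·C) = 0 - j723.3 Ω
  Z3: Z = 1/(jωC) = -j/(ω·C) = 0 - j1.519e+05 Ω
Step 3 — With open output, the series arm Z2 and the output shunt Z3 appear in series to ground: Z2 + Z3 = 0 - j1.526e+05 Ω.
Step 4 — Parallel with input shunt Z1: Z_in = Z1 || (Z2 + Z3) = 85.4 - j0.04778 Ω = 85.4∠-0.0° Ω.
Step 5 — Power factor: PF = cos(φ) = Re(Z)/|Z| = 85.4/85.4 = 1.
Step 6 — Type: Im(Z) = -0.04778 ⇒ leading (phase φ = -0.0°).

PF = 1 (leading, φ = -0.0°)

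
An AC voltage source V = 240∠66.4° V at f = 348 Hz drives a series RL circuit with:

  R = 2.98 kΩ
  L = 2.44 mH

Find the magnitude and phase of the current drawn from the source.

Step 1 — Angular frequency: ω = 2π·f = 2π·348 = 2187 rad/s.
Step 2 — Component impedances:
  R: Z = R = 2980 Ω
  L: Z = jωL = j·2187·0.00244 = 0 + j5.335 Ω
Step 3 — Series combination: Z_total = R + L = 2980 + j5.335 Ω = 2980∠0.1° Ω.
Step 4 — Source phasor: V = 240∠66.4° V = 96.08 + j219.9 V.
Step 5 — Ohm's law: I = V / Z_total = (96.08 + j219.9) / (2980 + j5.335) = 0.03237 + j0.07374 A.
Step 6 — Convert to polar: |I| = 0.08054 A, ∠I = 66.3°.

I = 0.08054∠66.3° A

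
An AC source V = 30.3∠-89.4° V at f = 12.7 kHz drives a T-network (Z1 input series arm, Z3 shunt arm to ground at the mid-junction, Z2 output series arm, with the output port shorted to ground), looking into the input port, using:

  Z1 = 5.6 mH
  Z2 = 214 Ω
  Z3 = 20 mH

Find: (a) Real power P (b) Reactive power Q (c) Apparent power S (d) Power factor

Step 1 — Angular frequency: ω = 2π·f = 2π·1.27e+04 = 7.98e+04 rad/s.
Step 2 — Component impedances:
  Z1: Z = jωL = j·7.98e+04·0.0056 = 0 + j446.9 Ω
  Z2: Z = R = 214 Ω
  Z3: Z = jωL = j·7.98e+04·0.02 = 0 + j1596 Ω
Step 3 — With the output port shorted to ground, the output series arm Z2 runs from the junction to ground; the shunt arm Z3 also runs from the junction to ground. They appear in parallel: Z3 || Z2 = 210.2 + j28.19 Ω.
Step 4 — Series with input arm Z1: Z_in = Z1 + (Z3 || Z2) = 210.2 + j475 Ω = 519.5∠66.1° Ω.
Step 5 — Source phasor: V = 30.3∠-89.4° V = 0.3173 - j30.3 V.
Step 6 — Current: I = V / Z = -0.05309 - j0.02416 A = 0.05833∠-155.5° A.
Step 7 — Complex power: S = V·I* = 0.7152 + j1.616 VA.
Step 8 — Real power: P = Re(S) = 0.7152 W.
Step 9 — Reactive power: Q = Im(S) = 1.616 VAR.
Step 10 — Apparent power: |S| = 1.767 VA.
Step 11 — Power factor: PF = P/|S| = 0.4047 (lagging).

(a) P = 0.7152 W  (b) Q = 1.616 VAR  (c) S = 1.767 VA  (d) PF = 0.4047 (lagging)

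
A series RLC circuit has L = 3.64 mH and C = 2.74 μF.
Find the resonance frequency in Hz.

Step 1 — Resonance condition Im(Z)=0 gives ω₀ = 1/√(LC).
Step 2 — ω₀ = 1/√(0.00364·2.74e-06) = 1.001e+04 rad/s.
Step 3 — f₀ = ω₀/(2π) = 1594 Hz.

f₀ = 1594 Hz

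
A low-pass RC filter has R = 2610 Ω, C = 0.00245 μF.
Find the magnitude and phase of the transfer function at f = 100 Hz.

Step 1 — Angular frequency: ω = 2π·100 = 628.3 rad/s.
Step 2 — Transfer function: H(jω) = 1/(1 + jωRC).
Step 3 — Denominator: 1 + jωRC = 1 + j·628.3·2610·2.45e-09 = 1 + j0.004018.
Step 4 — H = 1 - j0.004018.
Step 5 — Magnitude: |H| = 1 (-0.0 dB); phase: φ = -0.2°.

|H| = 1 (-0.0 dB), φ = -0.2°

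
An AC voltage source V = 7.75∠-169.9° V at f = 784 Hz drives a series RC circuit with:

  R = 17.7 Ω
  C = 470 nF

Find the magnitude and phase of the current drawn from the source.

Step 1 — Angular frequency: ω = 2π·f = 2π·784 = 4926 rad/s.
Step 2 — Component impedances:
  R: Z = R = 17.7 Ω
  C: Z = 1/(jωC) = -j/(ω·C) = 0 - j431.9 Ω
Step 3 — Series combination: Z_total = R + C = 17.7 - j431.9 Ω = 432.3∠-87.7° Ω.
Step 4 — Source phasor: V = 7.75∠-169.9° V = -7.63 - j1.359 V.
Step 5 — Ohm's law: I = V / Z_total = (-7.63 - j1.359) / (17.7 - j431.9) = 0.002419 - j0.01776 A.
Step 6 — Convert to polar: |I| = 0.01793 A, ∠I = -82.2°.

I = 0.01793∠-82.2° A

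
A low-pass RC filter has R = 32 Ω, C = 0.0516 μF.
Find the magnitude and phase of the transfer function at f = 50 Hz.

Step 1 — Angular frequency: ω = 2π·50 = 314.2 rad/s.
Step 2 — Transfer function: H(jω) = 1/(1 + jωRC).
Step 3 — Denominator: 1 + jωRC = 1 + j·314.2·32·5.16e-08 = 1 + j0.0005187.
Step 4 — H = 1 - j0.0005187.
Step 5 — Magnitude: |H| = 1 (-0.0 dB); phase: φ = -0.0°.

|H| = 1 (-0.0 dB), φ = -0.0°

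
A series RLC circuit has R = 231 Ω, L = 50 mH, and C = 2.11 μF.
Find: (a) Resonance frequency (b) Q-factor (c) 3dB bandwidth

Step 1 — Resonance: ω₀ = 1/√(LC) = 1/√(0.05·2.11e-06) = 3079 rad/s.
Step 2 — f₀ = ω₀/(2π) = 490 Hz.
Step 3 — Series Q: Q = ω₀L/R = 3079·0.05/231 = 0.6664.
Step 4 — Bandwidth: Δω = ω₀/Q = 4620 rad/s; BW = Δω/(2π) = 735.3 Hz.

(a) f₀ = 490 Hz  (b) Q = 0.6664  (c) BW = 735.3 Hz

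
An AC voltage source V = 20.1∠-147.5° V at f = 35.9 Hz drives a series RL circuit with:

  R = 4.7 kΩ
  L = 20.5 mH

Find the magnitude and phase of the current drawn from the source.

Step 1 — Angular frequency: ω = 2π·f = 2π·35.9 = 225.6 rad/s.
Step 2 — Component impedances:
  R: Z = R = 4700 Ω
  L: Z = jωL = j·225.6·0.0205 = 0 + j4.624 Ω
Step 3 — Series combination: Z_total = R + L = 4700 + j4.624 Ω = 4700∠0.1° Ω.
Step 4 — Source phasor: V = 20.1∠-147.5° V = -16.95 - j10.8 V.
Step 5 — Ohm's law: I = V / Z_total = (-16.95 - j10.8) / (4700 + j4.624) = -0.003609 - j0.002294 A.
Step 6 — Convert to polar: |I| = 0.004277 A, ∠I = -147.6°.

I = 0.004277∠-147.6° A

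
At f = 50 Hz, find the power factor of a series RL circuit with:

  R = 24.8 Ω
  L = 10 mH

Step 1 — Angular frequency: ω = 2π·f = 2π·50 = 314.2 rad/s.
Step 2 — Component impedances:
  R: Z = R = 24.8 Ω
  L: Z = jωL = j·314.2·0.01 = 0 + j3.142 Ω
Step 3 — Series combination: Z_total = R + L = 24.8 + j3.142 Ω = 25∠7.2° Ω.
Step 4 — Power factor: PF = cos(φ) = Re(Z)/|Z| = 24.8/24.998 = 0.9921.
Step 5 — Type: Im(Z) = 3.142 ⇒ lagging (phase φ = 7.2°).

PF = 0.9921 (lagging, φ = 7.2°)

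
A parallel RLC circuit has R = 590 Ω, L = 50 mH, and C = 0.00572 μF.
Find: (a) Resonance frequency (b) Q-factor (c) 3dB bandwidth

Step 1 — Resonance: ω₀ = 1/√(LC) = 1/√(0.05·5.72e-09) = 5.913e+04 rad/s.
Step 2 — f₀ = ω₀/(2π) = 9411 Hz.
Step 3 — Parallel Q: Q = R/(ω₀L) = 590/(5.913e+04·0.05) = 0.1996.
Step 4 — Bandwidth: Δω = ω₀/Q = 2.963e+05 rad/s; BW = Δω/(2π) = 4.716e+04 Hz.

(a) f₀ = 9411 Hz  (b) Q = 0.1996  (c) BW = 4.716e+04 Hz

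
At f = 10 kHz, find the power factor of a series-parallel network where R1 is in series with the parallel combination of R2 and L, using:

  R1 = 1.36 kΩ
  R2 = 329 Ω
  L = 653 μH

Step 1 — Angular frequency: ω = 2π·f = 2π·1e+04 = 6.283e+04 rad/s.
Step 2 — Component impedances:
  R1: Z = R = 1360 Ω
  R2: Z = R = 329 Ω
  L: Z = jωL = j·6.283e+04·0.000653 = 0 + j41.03 Ω
Step 3 — Parallel branch: R2 || L = 1/(1/R2 + 1/L) = 5.038 + j40.4 Ω.
Step 4 — Series with R1: Z_total = R1 + (R2 || L) = 1365 + j40.4 Ω = 1366∠1.7° Ω.
Step 5 — Power factor: PF = cos(φ) = Re(Z)/|Z| = 1365/1365.6 = 0.9996.
Step 6 — Type: Im(Z) = 40.4 ⇒ lagging (phase φ = 1.7°).

PF = 0.9996 (lagging, φ = 1.7°)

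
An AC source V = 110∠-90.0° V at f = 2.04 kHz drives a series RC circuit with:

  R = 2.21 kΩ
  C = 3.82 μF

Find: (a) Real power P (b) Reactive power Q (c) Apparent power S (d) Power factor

Step 1 — Angular frequency: ω = 2π·f = 2π·2040 = 1.282e+04 rad/s.
Step 2 — Component impedances:
  R: Z = R = 2210 Ω
  C: Z = 1/(jωC) = -j/(ω·C) = 0 - j20.42 Ω
Step 3 — Series combination: Z_total = R + C = 2210 - j20.42 Ω = 2210∠-0.5° Ω.
Step 4 — Source phasor: V = 110∠-90.0° V = 0 - j110 V.
Step 5 — Current: I = V / Z = 0.0004599 - j0.04977 A = 0.04977∠-89.5° A.
Step 6 — Complex power: S = V·I* = 5.475 - j0.05059 VA.
Step 7 — Real power: P = Re(S) = 5.475 W.
Step 8 — Reactive power: Q = Im(S) = -0.05059 VAR.
Step 9 — Apparent power: |S| = 5.475 VA.
Step 10 — Power factor: PF = P/|S| = 1 (leading).

(a) P = 5.475 W  (b) Q = -0.05059 VAR  (c) S = 5.475 VA  (d) PF = 1 (leading)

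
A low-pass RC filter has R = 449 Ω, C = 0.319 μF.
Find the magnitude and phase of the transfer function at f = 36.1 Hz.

Step 1 — Angular frequency: ω = 2π·36.1 = 226.8 rad/s.
Step 2 — Transfer function: H(jω) = 1/(1 + jωRC).
Step 3 — Denominator: 1 + jωRC = 1 + j·226.8·449·3.19e-07 = 1 + j0.03249.
Step 4 — H = 0.9989 - j0.03245.
Step 5 — Magnitude: |H| = 0.9995 (-0.0 dB); phase: φ = -1.9°.

|H| = 0.9995 (-0.0 dB), φ = -1.9°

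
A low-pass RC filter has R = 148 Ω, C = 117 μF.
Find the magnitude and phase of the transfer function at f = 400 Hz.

Step 1 — Angular frequency: ω = 2π·400 = 2513 rad/s.
Step 2 — Transfer function: H(jω) = 1/(1 + jωRC).
Step 3 — Denominator: 1 + jωRC = 1 + j·2513·148·0.000117 = 1 + j43.52.
Step 4 — H = 0.0005277 - j0.02297.
Step 5 — Magnitude: |H| = 0.02297 (-32.8 dB); phase: φ = -88.7°.

|H| = 0.02297 (-32.8 dB), φ = -88.7°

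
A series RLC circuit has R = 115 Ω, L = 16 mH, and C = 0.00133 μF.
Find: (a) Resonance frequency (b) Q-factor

Step 1 — Resonance condition Im(Z)=0 gives ω₀ = 1/√(LC).
Step 2 — ω₀ = 1/√(0.016·1.33e-09) = 2.168e+05 rad/s.
Step 3 — f₀ = ω₀/(2π) = 3.45e+04 Hz.
Step 4 — Series Q: Q = ω₀L/R = 2.168e+05·0.016/115 = 30.16.

(a) f₀ = 3.45e+04 Hz  (b) Q = 30.16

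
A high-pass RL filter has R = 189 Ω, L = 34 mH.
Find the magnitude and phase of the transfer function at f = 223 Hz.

Step 1 — Angular frequency: ω = 2π·223 = 1401 rad/s.
Step 2 — Transfer function: H(jω) = jωL/(R + jωL).
Step 3 — Numerator jωL = j·47.64; denominator R + jωL = 189 + j47.64.
Step 4 — H = 0.05974 + j0.237.
Step 5 — Magnitude: |H| = 0.2444 (-12.2 dB); phase: φ = 75.9°.

|H| = 0.2444 (-12.2 dB), φ = 75.9°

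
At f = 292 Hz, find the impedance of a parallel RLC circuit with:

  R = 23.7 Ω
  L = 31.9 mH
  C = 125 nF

Step 1 — Angular frequency: ω = 2π·f = 2π·292 = 1835 rad/s.
Step 2 — Component impedances:
  R: Z = R = 23.7 Ω
  L: Z = jωL = j·1835·0.0319 = 0 + j58.53 Ω
  C: Z = 1/(jωC) = -j/(ω·C) = 0 - j4360 Ω
Step 3 — Parallel combination: 1/Z_total = 1/R + 1/L + 1/C; Z_total = 20.44 + j8.165 Ω = 22.01∠21.8° Ω.

Z = 20.44 + j8.165 Ω = 22.01∠21.8° Ω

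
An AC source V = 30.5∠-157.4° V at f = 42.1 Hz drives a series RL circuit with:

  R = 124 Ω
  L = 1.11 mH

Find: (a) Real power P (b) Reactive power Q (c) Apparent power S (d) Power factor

Step 1 — Angular frequency: ω = 2π·f = 2π·42.1 = 264.5 rad/s.
Step 2 — Component impedances:
  R: Z = R = 124 Ω
  L: Z = jωL = j·264.5·0.00111 = 0 + j0.2936 Ω
Step 3 — Series combination: Z_total = R + L = 124 + j0.2936 Ω = 124∠0.1° Ω.
Step 4 — Source phasor: V = 30.5∠-157.4° V = -28.16 - j11.72 V.
Step 5 — Current: I = V / Z = -0.2273 - j0.09399 A = 0.246∠-157.5° A.
Step 6 — Complex power: S = V·I* = 7.502 + j0.01776 VA.
Step 7 — Real power: P = Re(S) = 7.502 W.
Step 8 — Reactive power: Q = Im(S) = 0.01776 VAR.
Step 9 — Apparent power: |S| = 7.502 VA.
Step 10 — Power factor: PF = P/|S| = 1 (lagging).

(a) P = 7.502 W  (b) Q = 0.01776 VAR  (c) S = 7.502 VA  (d) PF = 1 (lagging)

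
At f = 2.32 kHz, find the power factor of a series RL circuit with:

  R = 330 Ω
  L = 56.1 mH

Step 1 — Angular frequency: ω = 2π·f = 2π·2320 = 1.458e+04 rad/s.
Step 2 — Component impedances:
  R: Z = R = 330 Ω
  L: Z = jωL = j·1.458e+04·0.0561 = 0 + j817.8 Ω
Step 3 — Series combination: Z_total = R + L = 330 + j817.8 Ω = 881.8∠68.0° Ω.
Step 4 — Power factor: PF = cos(φ) = Re(Z)/|Z| = 330/881.8 = 0.3742.
Step 5 — Type: Im(Z) = 817.8 ⇒ lagging (phase φ = 68.0°).

PF = 0.3742 (lagging, φ = 68.0°)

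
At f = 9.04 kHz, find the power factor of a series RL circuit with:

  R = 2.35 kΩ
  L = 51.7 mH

Step 1 — Angular frequency: ω = 2π·f = 2π·9040 = 5.68e+04 rad/s.
Step 2 — Component impedances:
  R: Z = R = 2350 Ω
  L: Z = jωL = j·5.68e+04·0.0517 = 0 + j2937 Ω
Step 3 — Series combination: Z_total = R + L = 2350 + j2937 Ω = 3761∠51.3° Ω.
Step 4 — Power factor: PF = cos(φ) = Re(Z)/|Z| = 2350/3761 = 0.6248.
Step 5 — Type: Im(Z) = 2937 ⇒ lagging (phase φ = 51.3°).

PF = 0.6248 (lagging, φ = 51.3°)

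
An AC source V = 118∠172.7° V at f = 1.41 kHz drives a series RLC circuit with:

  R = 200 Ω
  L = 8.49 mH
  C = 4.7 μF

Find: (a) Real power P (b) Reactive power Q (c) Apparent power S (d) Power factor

Step 1 — Angular frequency: ω = 2π·f = 2π·1410 = 8859 rad/s.
Step 2 — Component impedances:
  R: Z = R = 200 Ω
  L: Z = jωL = j·8859·0.00849 = 0 + j75.22 Ω
  C: Z = 1/(jωC) = -j/(ω·C) = 0 - j24.02 Ω
Step 3 — Series combination: Z_total = R + L + C = 200 + j51.2 Ω = 206.4∠14.4° Ω.
Step 4 — Source phasor: V = 118∠172.7° V = -117 + j14.99 V.
Step 5 — Current: I = V / Z = -0.5312 + j0.211 A = 0.5716∠158.3° A.
Step 6 — Complex power: S = V·I* = 65.34 + j16.73 VA.
Step 7 — Real power: P = Re(S) = 65.34 W.
Step 8 — Reactive power: Q = Im(S) = 16.73 VAR.
Step 9 — Apparent power: |S| = 67.45 VA.
Step 10 — Power factor: PF = P/|S| = 0.9688 (lagging).

(a) P = 65.34 W  (b) Q = 16.73 VAR  (c) S = 67.45 VA  (d) PF = 0.9688 (lagging)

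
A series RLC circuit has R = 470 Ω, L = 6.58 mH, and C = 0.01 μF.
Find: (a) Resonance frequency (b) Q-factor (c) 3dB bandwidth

Step 1 — Resonance: ω₀ = 1/√(LC) = 1/√(0.00658·1e-08) = 1.233e+05 rad/s.
Step 2 — f₀ = ω₀/(2π) = 1.962e+04 Hz.
Step 3 — Series Q: Q = ω₀L/R = 1.233e+05·0.00658/470 = 1.726.
Step 4 — Bandwidth: Δω = ω₀/Q = 7.143e+04 rad/s; BW = Δω/(2π) = 1.137e+04 Hz.

(a) f₀ = 1.962e+04 Hz  (b) Q = 1.726  (c) BW = 1.137e+04 Hz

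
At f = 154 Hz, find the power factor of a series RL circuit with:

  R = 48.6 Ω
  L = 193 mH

Step 1 — Angular frequency: ω = 2π·f = 2π·154 = 967.6 rad/s.
Step 2 — Component impedances:
  R: Z = R = 48.6 Ω
  L: Z = jωL = j·967.6·0.193 = 0 + j186.7 Ω
Step 3 — Series combination: Z_total = R + L = 48.6 + j186.7 Ω = 193∠75.4° Ω.
Step 4 — Power factor: PF = cos(φ) = Re(Z)/|Z| = 48.6/192.97 = 0.2519.
Step 5 — Type: Im(Z) = 186.7 ⇒ lagging (phase φ = 75.4°).

PF = 0.2519 (lagging, φ = 75.4°)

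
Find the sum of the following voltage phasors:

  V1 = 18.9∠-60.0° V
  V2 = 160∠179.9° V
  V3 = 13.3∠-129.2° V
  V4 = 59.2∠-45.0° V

Step 1 — Convert each phasor to rectangular form:
  V1 = 18.9·(cos(-60.0°) + j·sin(-60.0°)) = 9.45 - j16.37 V
  V2 = 160·(cos(179.9°) + j·sin(179.9°)) = -160 + j0.2793 V
  V3 = 13.3·(cos(-129.2°) + j·sin(-129.2°)) = -8.406 - j10.31 V
  V4 = 59.2·(cos(-45.0°) + j·sin(-45.0°)) = 41.86 - j41.86 V
Step 2 — Sum components: V_total = -117.1 - j68.26 V.
Step 3 — Convert to polar: |V_total| = 135.5 V, ∠V_total = -149.8°.

V_total = 135.5∠-149.8° V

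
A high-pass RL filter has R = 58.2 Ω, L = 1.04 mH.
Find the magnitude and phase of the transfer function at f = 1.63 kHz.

Step 1 — Angular frequency: ω = 2π·1630 = 1.024e+04 rad/s.
Step 2 — Transfer function: H(jω) = jωL/(R + jωL).
Step 3 — Numerator jωL = j·10.65; denominator R + jωL = 58.2 + j10.65.
Step 4 — H = 0.03241 + j0.1771.
Step 5 — Magnitude: |H| = 0.18 (-14.9 dB); phase: φ = 79.6°.

|H| = 0.18 (-14.9 dB), φ = 79.6°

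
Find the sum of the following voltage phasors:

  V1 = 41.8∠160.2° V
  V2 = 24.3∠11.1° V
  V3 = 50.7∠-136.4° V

Step 1 — Convert each phasor to rectangular form:
  V1 = 41.8·(cos(160.2°) + j·sin(160.2°)) = -39.33 + j14.16 V
  V2 = 24.3·(cos(11.1°) + j·sin(11.1°)) = 23.85 + j4.678 V
  V3 = 50.7·(cos(-136.4°) + j·sin(-136.4°)) = -36.72 - j34.96 V
Step 2 — Sum components: V_total = -52.2 - j16.13 V.
Step 3 — Convert to polar: |V_total| = 54.63 V, ∠V_total = -162.8°.

V_total = 54.63∠-162.8° V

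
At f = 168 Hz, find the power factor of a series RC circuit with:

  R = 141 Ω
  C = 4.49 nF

Step 1 — Angular frequency: ω = 2π·f = 2π·168 = 1056 rad/s.
Step 2 — Component impedances:
  R: Z = R = 141 Ω
  C: Z = 1/(jωC) = -j/(ω·C) = 0 - j2.11e+05 Ω
Step 3 — Series combination: Z_total = R + C = 141 - j2.11e+05 Ω = 2.11e+05∠-90.0° Ω.
Step 4 — Power factor: PF = cos(φ) = Re(Z)/|Z| = 141/2.1099e+05 = 0.0006683.
Step 5 — Type: Im(Z) = -2.11e+05 ⇒ leading (phase φ = -90.0°).

PF = 0.0006683 (leading, φ = -90.0°)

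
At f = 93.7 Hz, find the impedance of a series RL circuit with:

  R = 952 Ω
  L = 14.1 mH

Step 1 — Angular frequency: ω = 2π·f = 2π·93.7 = 588.7 rad/s.
Step 2 — Component impedances:
  R: Z = R = 952 Ω
  L: Z = jωL = j·588.7·0.0141 = 0 + j8.301 Ω
Step 3 — Series combination: Z_total = R + L = 952 + j8.301 Ω = 952∠0.5° Ω.

Z = 952 + j8.301 Ω = 952∠0.5° Ω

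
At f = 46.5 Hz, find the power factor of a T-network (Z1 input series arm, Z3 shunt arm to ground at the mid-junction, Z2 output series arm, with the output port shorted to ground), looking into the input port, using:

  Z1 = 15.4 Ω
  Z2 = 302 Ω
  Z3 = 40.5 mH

Step 1 — Angular frequency: ω = 2π·f = 2π·46.5 = 292.2 rad/s.
Step 2 — Component impedances:
  Z1: Z = R = 15.4 Ω
  Z2: Z = R = 302 Ω
  Z3: Z = jωL = j·292.2·0.0405 = 0 + j11.83 Ω
Step 3 — With the output port shorted to ground, the output series arm Z2 runs from the junction to ground; the shunt arm Z3 also runs from the junction to ground. They appear in parallel: Z3 || Z2 = 0.4629 + j11.81 Ω.
Step 4 — Series with input arm Z1: Z_in = Z1 + (Z3 || Z2) = 15.86 + j11.81 Ω = 19.78∠36.7° Ω.
Step 5 — Power factor: PF = cos(φ) = Re(Z)/|Z| = 15.863/19.779 = 0.802.
Step 6 — Type: Im(Z) = 11.81 ⇒ lagging (phase φ = 36.7°).

PF = 0.802 (lagging, φ = 36.7°)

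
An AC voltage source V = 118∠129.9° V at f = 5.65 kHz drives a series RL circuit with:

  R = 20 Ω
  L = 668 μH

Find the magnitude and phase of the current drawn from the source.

Step 1 — Angular frequency: ω = 2π·f = 2π·5650 = 3.55e+04 rad/s.
Step 2 — Component impedances:
  R: Z = R = 20 Ω
  L: Z = jωL = j·3.55e+04·0.000668 = 0 + j23.71 Ω
Step 3 — Series combination: Z_total = R + L = 20 + j23.71 Ω = 31.02∠49.9° Ω.
Step 4 — Source phasor: V = 118∠129.9° V = -75.69 + j90.53 V.
Step 5 — Ohm's law: I = V / Z_total = (-75.69 + j90.53) / (20 + j23.71) = 0.6577 + j3.746 A.
Step 6 — Convert to polar: |I| = 3.804 A, ∠I = 80.0°.

I = 3.804∠80.0° A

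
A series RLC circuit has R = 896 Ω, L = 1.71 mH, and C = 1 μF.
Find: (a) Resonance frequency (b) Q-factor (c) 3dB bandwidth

Step 1 — Resonance: ω₀ = 1/√(LC) = 1/√(0.00171·1e-06) = 2.418e+04 rad/s.
Step 2 — f₀ = ω₀/(2π) = 3849 Hz.
Step 3 — Series Q: Q = ω₀L/R = 2.418e+04·0.00171/896 = 0.04615.
Step 4 — Bandwidth: Δω = ω₀/Q = 5.24e+05 rad/s; BW = Δω/(2π) = 8.339e+04 Hz.

(a) f₀ = 3849 Hz  (b) Q = 0.04615  (c) BW = 8.339e+04 Hz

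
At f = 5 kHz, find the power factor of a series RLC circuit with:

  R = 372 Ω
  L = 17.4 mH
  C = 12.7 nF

Step 1 — Angular frequency: ω = 2π·f = 2π·5000 = 3.142e+04 rad/s.
Step 2 — Component impedances:
  R: Z = R = 372 Ω
  L: Z = jωL = j·3.142e+04·0.0174 = 0 + j546.6 Ω
  C: Z = 1/(jωC) = -j/(ω·C) = 0 - j2506 Ω
Step 3 — Series combination: Z_total = R + L + C = 372 - j1960 Ω = 1995∠-79.3° Ω.
Step 4 — Power factor: PF = cos(φ) = Re(Z)/|Z| = 372/1995 = 0.1865.
Step 5 — Type: Im(Z) = -1960 ⇒ leading (phase φ = -79.3°).

PF = 0.1865 (leading, φ = -79.3°)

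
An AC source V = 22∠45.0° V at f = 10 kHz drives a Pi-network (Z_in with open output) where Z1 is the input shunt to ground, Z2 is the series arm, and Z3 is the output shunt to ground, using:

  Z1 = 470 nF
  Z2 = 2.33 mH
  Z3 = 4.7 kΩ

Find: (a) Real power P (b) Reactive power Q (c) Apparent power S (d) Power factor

Step 1 — Angular frequency: ω = 2π·f = 2π·1e+04 = 6.283e+04 rad/s.
Step 2 — Component impedances:
  Z1: Z = 1/(jωC) = -j/(ω·C) = 0 - j33.86 Ω
  Z2: Z = jωL = j·6.283e+04·0.00233 = 0 + j146.4 Ω
  Z3: Z = R = 4700 Ω
Step 3 — With open output, the series arm Z2 and the output shunt Z3 appear in series to ground: Z2 + Z3 = 4700 + j146.4 Ω.
Step 4 — Parallel with input shunt Z1: Z_in = Z1 || (Z2 + Z3) = 0.2438 - j33.87 Ω = 33.87∠-89.6° Ω.
Step 5 — Source phasor: V = 22∠45.0° V = 15.56 + j15.56 V.
Step 6 — Current: I = V / Z = -0.456 + j0.4626 A = 0.6496∠134.6° A.
Step 7 — Complex power: S = V·I* = 0.1029 - j14.29 VA.
Step 8 — Real power: P = Re(S) = 0.1029 W.
Step 9 — Reactive power: Q = Im(S) = -14.29 VAR.
Step 10 — Apparent power: |S| = 14.29 VA.
Step 11 — Power factor: PF = P/|S| = 0.007199 (leading).

(a) P = 0.1029 W  (b) Q = -14.29 VAR  (c) S = 14.29 VA  (d) PF = 0.007199 (leading)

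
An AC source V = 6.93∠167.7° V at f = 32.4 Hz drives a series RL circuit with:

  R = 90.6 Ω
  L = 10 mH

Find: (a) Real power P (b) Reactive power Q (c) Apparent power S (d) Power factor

Step 1 — Angular frequency: ω = 2π·f = 2π·32.4 = 203.6 rad/s.
Step 2 — Component impedances:
  R: Z = R = 90.6 Ω
  L: Z = jωL = j·203.6·0.01 = 0 + j2.036 Ω
Step 3 — Series combination: Z_total = R + L = 90.6 + j2.036 Ω = 90.62∠1.3° Ω.
Step 4 — Source phasor: V = 6.93∠167.7° V = -6.771 + j1.476 V.
Step 5 — Current: I = V / Z = -0.07433 + j0.01796 A = 0.07647∠166.4° A.
Step 6 — Complex power: S = V·I* = 0.5298 + j0.0119 VA.
Step 7 — Real power: P = Re(S) = 0.5298 W.
Step 8 — Reactive power: Q = Im(S) = 0.0119 VAR.
Step 9 — Apparent power: |S| = 0.5299 VA.
Step 10 — Power factor: PF = P/|S| = 0.9997 (lagging).

(a) P = 0.5298 W  (b) Q = 0.0119 VAR  (c) S = 0.5299 VA  (d) PF = 0.9997 (lagging)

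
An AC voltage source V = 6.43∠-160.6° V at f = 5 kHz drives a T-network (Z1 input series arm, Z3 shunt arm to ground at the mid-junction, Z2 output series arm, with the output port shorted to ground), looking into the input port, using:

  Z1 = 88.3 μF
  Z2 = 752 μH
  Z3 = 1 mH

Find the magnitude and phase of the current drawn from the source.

Step 1 — Angular frequency: ω = 2π·f = 2π·5000 = 3.142e+04 rad/s.
Step 2 — Component impedances:
  Z1: Z = 1/(jωC) = -j/(ω·C) = 0 - j0.3605 Ω
  Z2: Z = jωL = j·3.142e+04·0.000752 = 0 + j23.62 Ω
  Z3: Z = jωL = j·3.142e+04·0.001 = 0 + j31.42 Ω
Step 3 — With the output port shorted to ground, the output series arm Z2 runs from the junction to ground; the shunt arm Z3 also runs from the junction to ground. They appear in parallel: Z3 || Z2 = 0 + j13.48 Ω.
Step 4 — Series with input arm Z1: Z_in = Z1 + (Z3 || Z2) = 0 + j13.12 Ω = 13.12∠90.0° Ω.
Step 5 — Source phasor: V = 6.43∠-160.6° V = -6.065 - j2.136 V.
Step 6 — Ohm's law: I = V / Z_total = (-6.065 - j2.136) / (0 + j13.12) = -0.1627 + j0.4621 A.
Step 7 — Convert to polar: |I| = 0.4899 A, ∠I = 109.4°.

I = 0.4899∠109.4° A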